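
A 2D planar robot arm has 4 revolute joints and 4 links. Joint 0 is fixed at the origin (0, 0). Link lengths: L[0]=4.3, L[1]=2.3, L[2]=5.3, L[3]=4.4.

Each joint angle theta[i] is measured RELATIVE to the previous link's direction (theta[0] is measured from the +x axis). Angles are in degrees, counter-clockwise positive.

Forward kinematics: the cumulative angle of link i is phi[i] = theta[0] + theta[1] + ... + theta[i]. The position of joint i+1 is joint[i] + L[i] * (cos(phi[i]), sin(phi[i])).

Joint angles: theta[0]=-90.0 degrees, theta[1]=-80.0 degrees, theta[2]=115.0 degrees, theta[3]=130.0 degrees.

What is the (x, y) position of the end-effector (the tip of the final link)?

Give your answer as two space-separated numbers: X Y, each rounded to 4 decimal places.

Answer: 1.9137 -4.7908

Derivation:
joint[0] = (0.0000, 0.0000)  (base)
link 0: phi[0] = -90 = -90 deg
  cos(-90 deg) = 0.0000, sin(-90 deg) = -1.0000
  joint[1] = (0.0000, 0.0000) + 4.3 * (0.0000, -1.0000) = (0.0000 + 0.0000, 0.0000 + -4.3000) = (0.0000, -4.3000)
link 1: phi[1] = -90 + -80 = -170 deg
  cos(-170 deg) = -0.9848, sin(-170 deg) = -0.1736
  joint[2] = (0.0000, -4.3000) + 2.3 * (-0.9848, -0.1736) = (0.0000 + -2.2651, -4.3000 + -0.3994) = (-2.2651, -4.6994)
link 2: phi[2] = -90 + -80 + 115 = -55 deg
  cos(-55 deg) = 0.5736, sin(-55 deg) = -0.8192
  joint[3] = (-2.2651, -4.6994) + 5.3 * (0.5736, -0.8192) = (-2.2651 + 3.0400, -4.6994 + -4.3415) = (0.7749, -9.0409)
link 3: phi[3] = -90 + -80 + 115 + 130 = 75 deg
  cos(75 deg) = 0.2588, sin(75 deg) = 0.9659
  joint[4] = (0.7749, -9.0409) + 4.4 * (0.2588, 0.9659) = (0.7749 + 1.1388, -9.0409 + 4.2501) = (1.9137, -4.7908)
End effector: (1.9137, -4.7908)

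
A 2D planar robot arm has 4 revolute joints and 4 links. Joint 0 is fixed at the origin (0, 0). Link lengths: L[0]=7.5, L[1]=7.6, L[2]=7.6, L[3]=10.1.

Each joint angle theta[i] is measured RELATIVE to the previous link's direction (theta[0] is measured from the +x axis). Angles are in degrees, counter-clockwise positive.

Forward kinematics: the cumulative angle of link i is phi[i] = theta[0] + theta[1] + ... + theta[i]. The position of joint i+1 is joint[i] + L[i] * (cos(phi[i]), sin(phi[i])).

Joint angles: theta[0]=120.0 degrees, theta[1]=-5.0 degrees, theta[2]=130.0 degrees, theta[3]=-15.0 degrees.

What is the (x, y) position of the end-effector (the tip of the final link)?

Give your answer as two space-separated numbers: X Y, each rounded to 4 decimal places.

Answer: -16.6660 -1.2419

Derivation:
joint[0] = (0.0000, 0.0000)  (base)
link 0: phi[0] = 120 = 120 deg
  cos(120 deg) = -0.5000, sin(120 deg) = 0.8660
  joint[1] = (0.0000, 0.0000) + 7.5 * (-0.5000, 0.8660) = (0.0000 + -3.7500, 0.0000 + 6.4952) = (-3.7500, 6.4952)
link 1: phi[1] = 120 + -5 = 115 deg
  cos(115 deg) = -0.4226, sin(115 deg) = 0.9063
  joint[2] = (-3.7500, 6.4952) + 7.6 * (-0.4226, 0.9063) = (-3.7500 + -3.2119, 6.4952 + 6.8879) = (-6.9619, 13.3831)
link 2: phi[2] = 120 + -5 + 130 = 245 deg
  cos(245 deg) = -0.4226, sin(245 deg) = -0.9063
  joint[3] = (-6.9619, 13.3831) + 7.6 * (-0.4226, -0.9063) = (-6.9619 + -3.2119, 13.3831 + -6.8879) = (-10.1738, 6.4952)
link 3: phi[3] = 120 + -5 + 130 + -15 = 230 deg
  cos(230 deg) = -0.6428, sin(230 deg) = -0.7660
  joint[4] = (-10.1738, 6.4952) + 10.1 * (-0.6428, -0.7660) = (-10.1738 + -6.4922, 6.4952 + -7.7370) = (-16.6660, -1.2419)
End effector: (-16.6660, -1.2419)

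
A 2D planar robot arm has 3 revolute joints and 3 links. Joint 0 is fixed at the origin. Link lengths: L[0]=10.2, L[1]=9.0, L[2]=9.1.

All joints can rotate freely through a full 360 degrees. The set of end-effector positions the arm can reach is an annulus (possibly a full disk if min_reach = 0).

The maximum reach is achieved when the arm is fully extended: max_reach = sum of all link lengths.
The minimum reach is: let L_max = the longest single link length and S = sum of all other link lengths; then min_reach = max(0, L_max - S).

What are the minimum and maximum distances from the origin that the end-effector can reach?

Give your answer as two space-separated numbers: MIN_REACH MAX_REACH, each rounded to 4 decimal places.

Answer: 0.0000 28.3000

Derivation:
Link lengths: [10.2, 9.0, 9.1]
max_reach = 10.2 + 9 + 9.1 = 28.3
L_max = max([10.2, 9.0, 9.1]) = 10.2
S (sum of others) = 28.3 - 10.2 = 18.1
min_reach = max(0, 10.2 - 18.1) = max(0, -7.9) = 0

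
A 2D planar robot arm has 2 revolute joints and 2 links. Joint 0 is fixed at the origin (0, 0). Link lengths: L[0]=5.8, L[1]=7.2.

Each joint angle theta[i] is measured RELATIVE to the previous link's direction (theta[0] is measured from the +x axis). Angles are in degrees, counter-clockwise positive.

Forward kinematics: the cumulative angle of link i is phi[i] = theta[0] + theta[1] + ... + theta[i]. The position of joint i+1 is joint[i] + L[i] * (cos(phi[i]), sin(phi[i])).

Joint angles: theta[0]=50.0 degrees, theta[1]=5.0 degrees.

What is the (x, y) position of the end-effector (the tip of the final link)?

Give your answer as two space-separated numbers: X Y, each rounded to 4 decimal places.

joint[0] = (0.0000, 0.0000)  (base)
link 0: phi[0] = 50 = 50 deg
  cos(50 deg) = 0.6428, sin(50 deg) = 0.7660
  joint[1] = (0.0000, 0.0000) + 5.8 * (0.6428, 0.7660) = (0.0000 + 3.7282, 0.0000 + 4.4431) = (3.7282, 4.4431)
link 1: phi[1] = 50 + 5 = 55 deg
  cos(55 deg) = 0.5736, sin(55 deg) = 0.8192
  joint[2] = (3.7282, 4.4431) + 7.2 * (0.5736, 0.8192) = (3.7282 + 4.1298, 4.4431 + 5.8979) = (7.8579, 10.3410)
End effector: (7.8579, 10.3410)

Answer: 7.8579 10.3410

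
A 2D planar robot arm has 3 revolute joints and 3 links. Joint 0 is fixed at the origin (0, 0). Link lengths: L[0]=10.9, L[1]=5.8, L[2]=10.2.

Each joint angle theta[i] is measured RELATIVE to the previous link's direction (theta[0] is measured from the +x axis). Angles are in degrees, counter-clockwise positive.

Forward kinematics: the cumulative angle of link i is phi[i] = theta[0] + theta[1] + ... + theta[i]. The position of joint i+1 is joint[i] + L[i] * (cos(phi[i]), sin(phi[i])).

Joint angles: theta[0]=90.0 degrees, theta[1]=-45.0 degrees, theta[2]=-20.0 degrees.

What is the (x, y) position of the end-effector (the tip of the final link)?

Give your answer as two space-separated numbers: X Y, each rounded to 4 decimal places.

Answer: 13.3456 19.3119

Derivation:
joint[0] = (0.0000, 0.0000)  (base)
link 0: phi[0] = 90 = 90 deg
  cos(90 deg) = 0.0000, sin(90 deg) = 1.0000
  joint[1] = (0.0000, 0.0000) + 10.9 * (0.0000, 1.0000) = (0.0000 + 0.0000, 0.0000 + 10.9000) = (0.0000, 10.9000)
link 1: phi[1] = 90 + -45 = 45 deg
  cos(45 deg) = 0.7071, sin(45 deg) = 0.7071
  joint[2] = (0.0000, 10.9000) + 5.8 * (0.7071, 0.7071) = (0.0000 + 4.1012, 10.9000 + 4.1012) = (4.1012, 15.0012)
link 2: phi[2] = 90 + -45 + -20 = 25 deg
  cos(25 deg) = 0.9063, sin(25 deg) = 0.4226
  joint[3] = (4.1012, 15.0012) + 10.2 * (0.9063, 0.4226) = (4.1012 + 9.2443, 15.0012 + 4.3107) = (13.3456, 19.3119)
End effector: (13.3456, 19.3119)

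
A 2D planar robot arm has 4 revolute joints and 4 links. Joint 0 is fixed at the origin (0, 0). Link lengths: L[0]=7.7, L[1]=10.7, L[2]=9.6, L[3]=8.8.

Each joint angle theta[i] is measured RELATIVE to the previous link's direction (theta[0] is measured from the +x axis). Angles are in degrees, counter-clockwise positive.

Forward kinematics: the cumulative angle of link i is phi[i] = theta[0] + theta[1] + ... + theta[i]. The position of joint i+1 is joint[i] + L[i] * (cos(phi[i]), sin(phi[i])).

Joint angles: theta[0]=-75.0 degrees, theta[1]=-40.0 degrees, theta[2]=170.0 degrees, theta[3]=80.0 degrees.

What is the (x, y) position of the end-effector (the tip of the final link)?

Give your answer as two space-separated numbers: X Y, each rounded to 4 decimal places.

joint[0] = (0.0000, 0.0000)  (base)
link 0: phi[0] = -75 = -75 deg
  cos(-75 deg) = 0.2588, sin(-75 deg) = -0.9659
  joint[1] = (0.0000, 0.0000) + 7.7 * (0.2588, -0.9659) = (0.0000 + 1.9929, 0.0000 + -7.4376) = (1.9929, -7.4376)
link 1: phi[1] = -75 + -40 = -115 deg
  cos(-115 deg) = -0.4226, sin(-115 deg) = -0.9063
  joint[2] = (1.9929, -7.4376) + 10.7 * (-0.4226, -0.9063) = (1.9929 + -4.5220, -7.4376 + -9.6975) = (-2.5291, -17.1351)
link 2: phi[2] = -75 + -40 + 170 = 55 deg
  cos(55 deg) = 0.5736, sin(55 deg) = 0.8192
  joint[3] = (-2.5291, -17.1351) + 9.6 * (0.5736, 0.8192) = (-2.5291 + 5.5063, -17.1351 + 7.8639) = (2.9772, -9.2713)
link 3: phi[3] = -75 + -40 + 170 + 80 = 135 deg
  cos(135 deg) = -0.7071, sin(135 deg) = 0.7071
  joint[4] = (2.9772, -9.2713) + 8.8 * (-0.7071, 0.7071) = (2.9772 + -6.2225, -9.2713 + 6.2225) = (-3.2453, -3.0487)
End effector: (-3.2453, -3.0487)

Answer: -3.2453 -3.0487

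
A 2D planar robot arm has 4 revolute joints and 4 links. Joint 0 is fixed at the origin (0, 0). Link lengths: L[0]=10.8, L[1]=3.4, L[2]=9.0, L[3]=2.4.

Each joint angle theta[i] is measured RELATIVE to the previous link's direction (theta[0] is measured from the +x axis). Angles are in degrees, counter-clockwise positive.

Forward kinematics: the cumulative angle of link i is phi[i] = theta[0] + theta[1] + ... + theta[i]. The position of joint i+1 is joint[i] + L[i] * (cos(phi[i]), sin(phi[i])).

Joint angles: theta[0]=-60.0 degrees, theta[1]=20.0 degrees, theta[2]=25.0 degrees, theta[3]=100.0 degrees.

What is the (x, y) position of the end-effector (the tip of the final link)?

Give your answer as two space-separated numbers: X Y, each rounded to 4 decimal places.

joint[0] = (0.0000, 0.0000)  (base)
link 0: phi[0] = -60 = -60 deg
  cos(-60 deg) = 0.5000, sin(-60 deg) = -0.8660
  joint[1] = (0.0000, 0.0000) + 10.8 * (0.5000, -0.8660) = (0.0000 + 5.4000, 0.0000 + -9.3531) = (5.4000, -9.3531)
link 1: phi[1] = -60 + 20 = -40 deg
  cos(-40 deg) = 0.7660, sin(-40 deg) = -0.6428
  joint[2] = (5.4000, -9.3531) + 3.4 * (0.7660, -0.6428) = (5.4000 + 2.6046, -9.3531 + -2.1855) = (8.0046, -11.5386)
link 2: phi[2] = -60 + 20 + 25 = -15 deg
  cos(-15 deg) = 0.9659, sin(-15 deg) = -0.2588
  joint[3] = (8.0046, -11.5386) + 9 * (0.9659, -0.2588) = (8.0046 + 8.6933, -11.5386 + -2.3294) = (16.6979, -13.8679)
link 3: phi[3] = -60 + 20 + 25 + 100 = 85 deg
  cos(85 deg) = 0.0872, sin(85 deg) = 0.9962
  joint[4] = (16.6979, -13.8679) + 2.4 * (0.0872, 0.9962) = (16.6979 + 0.2092, -13.8679 + 2.3909) = (16.9071, -11.4771)
End effector: (16.9071, -11.4771)

Answer: 16.9071 -11.4771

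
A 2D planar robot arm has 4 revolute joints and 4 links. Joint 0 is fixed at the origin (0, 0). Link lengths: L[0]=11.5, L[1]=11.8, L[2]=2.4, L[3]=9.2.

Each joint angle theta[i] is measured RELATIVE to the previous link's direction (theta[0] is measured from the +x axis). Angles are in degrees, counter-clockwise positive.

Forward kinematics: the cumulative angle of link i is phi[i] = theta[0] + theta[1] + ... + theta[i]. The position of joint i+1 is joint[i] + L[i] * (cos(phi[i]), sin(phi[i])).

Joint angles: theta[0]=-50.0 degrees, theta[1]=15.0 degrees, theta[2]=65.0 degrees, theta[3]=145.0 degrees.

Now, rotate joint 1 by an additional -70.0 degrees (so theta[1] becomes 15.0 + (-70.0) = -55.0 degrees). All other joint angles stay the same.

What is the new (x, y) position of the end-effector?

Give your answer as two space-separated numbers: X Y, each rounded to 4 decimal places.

Answer: 3.7954 -12.8636

Derivation:
joint[0] = (0.0000, 0.0000)  (base)
link 0: phi[0] = -50 = -50 deg
  cos(-50 deg) = 0.6428, sin(-50 deg) = -0.7660
  joint[1] = (0.0000, 0.0000) + 11.5 * (0.6428, -0.7660) = (0.0000 + 7.3921, 0.0000 + -8.8095) = (7.3921, -8.8095)
link 1: phi[1] = -50 + -55 = -105 deg
  cos(-105 deg) = -0.2588, sin(-105 deg) = -0.9659
  joint[2] = (7.3921, -8.8095) + 11.8 * (-0.2588, -0.9659) = (7.3921 + -3.0541, -8.8095 + -11.3979) = (4.3380, -20.2074)
link 2: phi[2] = -50 + -55 + 65 = -40 deg
  cos(-40 deg) = 0.7660, sin(-40 deg) = -0.6428
  joint[3] = (4.3380, -20.2074) + 2.4 * (0.7660, -0.6428) = (4.3380 + 1.8385, -20.2074 + -1.5427) = (6.1765, -21.7501)
link 3: phi[3] = -50 + -55 + 65 + 145 = 105 deg
  cos(105 deg) = -0.2588, sin(105 deg) = 0.9659
  joint[4] = (6.1765, -21.7501) + 9.2 * (-0.2588, 0.9659) = (6.1765 + -2.3811, -21.7501 + 8.8865) = (3.7954, -12.8636)
End effector: (3.7954, -12.8636)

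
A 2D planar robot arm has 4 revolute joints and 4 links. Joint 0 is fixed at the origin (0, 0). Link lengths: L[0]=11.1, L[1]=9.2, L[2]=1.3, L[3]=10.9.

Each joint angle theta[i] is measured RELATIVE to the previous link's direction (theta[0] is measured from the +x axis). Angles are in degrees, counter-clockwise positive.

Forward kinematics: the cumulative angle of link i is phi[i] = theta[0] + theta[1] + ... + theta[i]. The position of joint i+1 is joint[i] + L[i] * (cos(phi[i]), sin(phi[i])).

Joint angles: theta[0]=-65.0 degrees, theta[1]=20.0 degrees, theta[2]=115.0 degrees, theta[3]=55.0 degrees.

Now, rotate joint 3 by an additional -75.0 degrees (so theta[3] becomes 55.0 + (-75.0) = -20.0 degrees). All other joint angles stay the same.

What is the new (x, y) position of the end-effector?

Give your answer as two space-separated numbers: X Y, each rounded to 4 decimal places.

joint[0] = (0.0000, 0.0000)  (base)
link 0: phi[0] = -65 = -65 deg
  cos(-65 deg) = 0.4226, sin(-65 deg) = -0.9063
  joint[1] = (0.0000, 0.0000) + 11.1 * (0.4226, -0.9063) = (0.0000 + 4.6911, 0.0000 + -10.0600) = (4.6911, -10.0600)
link 1: phi[1] = -65 + 20 = -45 deg
  cos(-45 deg) = 0.7071, sin(-45 deg) = -0.7071
  joint[2] = (4.6911, -10.0600) + 9.2 * (0.7071, -0.7071) = (4.6911 + 6.5054, -10.0600 + -6.5054) = (11.1964, -16.5654)
link 2: phi[2] = -65 + 20 + 115 = 70 deg
  cos(70 deg) = 0.3420, sin(70 deg) = 0.9397
  joint[3] = (11.1964, -16.5654) + 1.3 * (0.3420, 0.9397) = (11.1964 + 0.4446, -16.5654 + 1.2216) = (11.6411, -15.3438)
link 3: phi[3] = -65 + 20 + 115 + -20 = 50 deg
  cos(50 deg) = 0.6428, sin(50 deg) = 0.7660
  joint[4] = (11.6411, -15.3438) + 10.9 * (0.6428, 0.7660) = (11.6411 + 7.0064, -15.3438 + 8.3499) = (18.6475, -6.9939)
End effector: (18.6475, -6.9939)

Answer: 18.6475 -6.9939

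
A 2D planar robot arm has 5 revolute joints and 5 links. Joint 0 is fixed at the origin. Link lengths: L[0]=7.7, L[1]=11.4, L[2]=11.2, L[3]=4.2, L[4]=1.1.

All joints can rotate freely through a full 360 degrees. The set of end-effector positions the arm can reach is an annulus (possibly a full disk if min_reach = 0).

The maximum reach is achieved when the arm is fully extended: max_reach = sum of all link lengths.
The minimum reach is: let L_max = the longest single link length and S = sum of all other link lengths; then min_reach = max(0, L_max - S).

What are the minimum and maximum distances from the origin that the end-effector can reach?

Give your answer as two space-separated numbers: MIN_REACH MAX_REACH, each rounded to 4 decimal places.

Link lengths: [7.7, 11.4, 11.2, 4.2, 1.1]
max_reach = 7.7 + 11.4 + 11.2 + 4.2 + 1.1 = 35.6
L_max = max([7.7, 11.4, 11.2, 4.2, 1.1]) = 11.4
S (sum of others) = 35.6 - 11.4 = 24.2
min_reach = max(0, 11.4 - 24.2) = max(0, -12.8) = 0

Answer: 0.0000 35.6000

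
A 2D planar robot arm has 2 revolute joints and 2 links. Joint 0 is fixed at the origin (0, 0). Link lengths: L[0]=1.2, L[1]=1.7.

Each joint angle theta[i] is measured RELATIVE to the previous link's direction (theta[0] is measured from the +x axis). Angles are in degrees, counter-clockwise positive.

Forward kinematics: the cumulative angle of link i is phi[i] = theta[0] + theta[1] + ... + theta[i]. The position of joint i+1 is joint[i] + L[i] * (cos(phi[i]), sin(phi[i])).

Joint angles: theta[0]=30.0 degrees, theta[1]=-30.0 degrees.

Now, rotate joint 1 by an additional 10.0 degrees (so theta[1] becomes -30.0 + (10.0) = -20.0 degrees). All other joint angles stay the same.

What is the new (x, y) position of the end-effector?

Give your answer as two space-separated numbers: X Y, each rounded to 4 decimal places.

joint[0] = (0.0000, 0.0000)  (base)
link 0: phi[0] = 30 = 30 deg
  cos(30 deg) = 0.8660, sin(30 deg) = 0.5000
  joint[1] = (0.0000, 0.0000) + 1.2 * (0.8660, 0.5000) = (0.0000 + 1.0392, 0.0000 + 0.6000) = (1.0392, 0.6000)
link 1: phi[1] = 30 + -20 = 10 deg
  cos(10 deg) = 0.9848, sin(10 deg) = 0.1736
  joint[2] = (1.0392, 0.6000) + 1.7 * (0.9848, 0.1736) = (1.0392 + 1.6742, 0.6000 + 0.2952) = (2.7134, 0.8952)
End effector: (2.7134, 0.8952)

Answer: 2.7134 0.8952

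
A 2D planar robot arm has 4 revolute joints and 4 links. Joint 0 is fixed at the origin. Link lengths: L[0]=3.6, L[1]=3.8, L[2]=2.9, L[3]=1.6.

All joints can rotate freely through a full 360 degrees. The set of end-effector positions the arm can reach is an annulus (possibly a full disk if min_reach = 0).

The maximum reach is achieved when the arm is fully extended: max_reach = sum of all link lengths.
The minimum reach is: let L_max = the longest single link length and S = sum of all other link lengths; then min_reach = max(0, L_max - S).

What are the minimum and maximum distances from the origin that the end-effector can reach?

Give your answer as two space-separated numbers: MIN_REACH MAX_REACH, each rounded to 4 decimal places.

Answer: 0.0000 11.9000

Derivation:
Link lengths: [3.6, 3.8, 2.9, 1.6]
max_reach = 3.6 + 3.8 + 2.9 + 1.6 = 11.9
L_max = max([3.6, 3.8, 2.9, 1.6]) = 3.8
S (sum of others) = 11.9 - 3.8 = 8.1
min_reach = max(0, 3.8 - 8.1) = max(0, -4.3) = 0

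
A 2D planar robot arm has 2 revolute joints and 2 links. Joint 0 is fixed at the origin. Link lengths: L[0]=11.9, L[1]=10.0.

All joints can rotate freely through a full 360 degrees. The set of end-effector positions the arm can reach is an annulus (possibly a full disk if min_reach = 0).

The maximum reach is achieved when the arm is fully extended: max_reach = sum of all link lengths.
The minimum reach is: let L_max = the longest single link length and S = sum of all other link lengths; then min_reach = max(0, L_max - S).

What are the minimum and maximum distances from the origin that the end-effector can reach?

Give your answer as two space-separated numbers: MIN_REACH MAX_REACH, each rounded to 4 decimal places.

Answer: 1.9000 21.9000

Derivation:
Link lengths: [11.9, 10.0]
max_reach = 11.9 + 10 = 21.9
L_max = max([11.9, 10.0]) = 11.9
S (sum of others) = 21.9 - 11.9 = 10
min_reach = max(0, 11.9 - 10) = max(0, 1.9) = 1.9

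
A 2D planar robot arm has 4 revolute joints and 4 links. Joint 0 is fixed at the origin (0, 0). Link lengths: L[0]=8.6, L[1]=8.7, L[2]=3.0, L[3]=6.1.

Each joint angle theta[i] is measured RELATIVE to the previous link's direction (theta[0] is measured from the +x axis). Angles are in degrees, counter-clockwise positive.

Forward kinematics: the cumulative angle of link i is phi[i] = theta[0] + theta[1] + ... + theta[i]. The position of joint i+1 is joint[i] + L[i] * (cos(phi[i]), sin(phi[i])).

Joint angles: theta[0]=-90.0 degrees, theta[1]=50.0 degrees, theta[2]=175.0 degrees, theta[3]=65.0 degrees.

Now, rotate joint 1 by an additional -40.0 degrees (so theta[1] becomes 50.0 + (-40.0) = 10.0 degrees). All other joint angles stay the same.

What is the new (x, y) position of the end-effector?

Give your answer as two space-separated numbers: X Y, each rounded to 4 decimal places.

Answer: -4.4829 -12.0929

Derivation:
joint[0] = (0.0000, 0.0000)  (base)
link 0: phi[0] = -90 = -90 deg
  cos(-90 deg) = 0.0000, sin(-90 deg) = -1.0000
  joint[1] = (0.0000, 0.0000) + 8.6 * (0.0000, -1.0000) = (0.0000 + 0.0000, 0.0000 + -8.6000) = (0.0000, -8.6000)
link 1: phi[1] = -90 + 10 = -80 deg
  cos(-80 deg) = 0.1736, sin(-80 deg) = -0.9848
  joint[2] = (0.0000, -8.6000) + 8.7 * (0.1736, -0.9848) = (0.0000 + 1.5107, -8.6000 + -8.5678) = (1.5107, -17.1678)
link 2: phi[2] = -90 + 10 + 175 = 95 deg
  cos(95 deg) = -0.0872, sin(95 deg) = 0.9962
  joint[3] = (1.5107, -17.1678) + 3 * (-0.0872, 0.9962) = (1.5107 + -0.2615, -17.1678 + 2.9886) = (1.2493, -14.1792)
link 3: phi[3] = -90 + 10 + 175 + 65 = 160 deg
  cos(160 deg) = -0.9397, sin(160 deg) = 0.3420
  joint[4] = (1.2493, -14.1792) + 6.1 * (-0.9397, 0.3420) = (1.2493 + -5.7321, -14.1792 + 2.0863) = (-4.4829, -12.0929)
End effector: (-4.4829, -12.0929)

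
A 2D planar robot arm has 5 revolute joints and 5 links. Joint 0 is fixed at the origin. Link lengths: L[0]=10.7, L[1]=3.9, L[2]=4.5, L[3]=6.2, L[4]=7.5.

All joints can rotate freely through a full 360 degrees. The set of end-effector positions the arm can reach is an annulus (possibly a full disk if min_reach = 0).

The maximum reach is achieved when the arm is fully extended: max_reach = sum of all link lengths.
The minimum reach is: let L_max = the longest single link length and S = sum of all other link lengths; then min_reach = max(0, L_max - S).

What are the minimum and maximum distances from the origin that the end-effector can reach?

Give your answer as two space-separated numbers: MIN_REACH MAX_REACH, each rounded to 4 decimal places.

Link lengths: [10.7, 3.9, 4.5, 6.2, 7.5]
max_reach = 10.7 + 3.9 + 4.5 + 6.2 + 7.5 = 32.8
L_max = max([10.7, 3.9, 4.5, 6.2, 7.5]) = 10.7
S (sum of others) = 32.8 - 10.7 = 22.1
min_reach = max(0, 10.7 - 22.1) = max(0, -11.4) = 0

Answer: 0.0000 32.8000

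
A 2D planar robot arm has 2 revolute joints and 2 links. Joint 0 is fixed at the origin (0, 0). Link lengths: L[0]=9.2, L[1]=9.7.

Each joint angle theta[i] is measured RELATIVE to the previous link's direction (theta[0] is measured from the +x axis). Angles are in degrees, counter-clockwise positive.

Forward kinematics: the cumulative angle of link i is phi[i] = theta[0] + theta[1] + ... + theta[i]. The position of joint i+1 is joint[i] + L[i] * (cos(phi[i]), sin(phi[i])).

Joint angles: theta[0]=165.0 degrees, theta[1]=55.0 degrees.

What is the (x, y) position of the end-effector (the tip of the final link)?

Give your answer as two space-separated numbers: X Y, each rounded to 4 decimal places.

joint[0] = (0.0000, 0.0000)  (base)
link 0: phi[0] = 165 = 165 deg
  cos(165 deg) = -0.9659, sin(165 deg) = 0.2588
  joint[1] = (0.0000, 0.0000) + 9.2 * (-0.9659, 0.2588) = (0.0000 + -8.8865, 0.0000 + 2.3811) = (-8.8865, 2.3811)
link 1: phi[1] = 165 + 55 = 220 deg
  cos(220 deg) = -0.7660, sin(220 deg) = -0.6428
  joint[2] = (-8.8865, 2.3811) + 9.7 * (-0.7660, -0.6428) = (-8.8865 + -7.4306, 2.3811 + -6.2350) = (-16.3171, -3.8539)
End effector: (-16.3171, -3.8539)

Answer: -16.3171 -3.8539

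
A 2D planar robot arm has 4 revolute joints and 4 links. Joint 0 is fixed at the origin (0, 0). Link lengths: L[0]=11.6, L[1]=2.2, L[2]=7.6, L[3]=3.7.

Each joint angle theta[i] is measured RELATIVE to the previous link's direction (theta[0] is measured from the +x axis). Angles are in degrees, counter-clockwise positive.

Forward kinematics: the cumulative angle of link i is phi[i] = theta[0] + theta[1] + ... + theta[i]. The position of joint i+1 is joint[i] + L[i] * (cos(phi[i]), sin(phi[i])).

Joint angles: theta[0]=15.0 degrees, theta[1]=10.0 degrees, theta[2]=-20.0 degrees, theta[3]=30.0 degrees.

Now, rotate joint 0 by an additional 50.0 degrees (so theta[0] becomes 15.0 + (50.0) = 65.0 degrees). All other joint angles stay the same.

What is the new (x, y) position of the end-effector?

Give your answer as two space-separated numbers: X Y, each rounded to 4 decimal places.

Answer: 10.1534 22.5497

Derivation:
joint[0] = (0.0000, 0.0000)  (base)
link 0: phi[0] = 65 = 65 deg
  cos(65 deg) = 0.4226, sin(65 deg) = 0.9063
  joint[1] = (0.0000, 0.0000) + 11.6 * (0.4226, 0.9063) = (0.0000 + 4.9024, 0.0000 + 10.5132) = (4.9024, 10.5132)
link 1: phi[1] = 65 + 10 = 75 deg
  cos(75 deg) = 0.2588, sin(75 deg) = 0.9659
  joint[2] = (4.9024, 10.5132) + 2.2 * (0.2588, 0.9659) = (4.9024 + 0.5694, 10.5132 + 2.1250) = (5.4718, 12.6382)
link 2: phi[2] = 65 + 10 + -20 = 55 deg
  cos(55 deg) = 0.5736, sin(55 deg) = 0.8192
  joint[3] = (5.4718, 12.6382) + 7.6 * (0.5736, 0.8192) = (5.4718 + 4.3592, 12.6382 + 6.2256) = (9.8310, 18.8638)
link 3: phi[3] = 65 + 10 + -20 + 30 = 85 deg
  cos(85 deg) = 0.0872, sin(85 deg) = 0.9962
  joint[4] = (9.8310, 18.8638) + 3.7 * (0.0872, 0.9962) = (9.8310 + 0.3225, 18.8638 + 3.6859) = (10.1534, 22.5497)
End effector: (10.1534, 22.5497)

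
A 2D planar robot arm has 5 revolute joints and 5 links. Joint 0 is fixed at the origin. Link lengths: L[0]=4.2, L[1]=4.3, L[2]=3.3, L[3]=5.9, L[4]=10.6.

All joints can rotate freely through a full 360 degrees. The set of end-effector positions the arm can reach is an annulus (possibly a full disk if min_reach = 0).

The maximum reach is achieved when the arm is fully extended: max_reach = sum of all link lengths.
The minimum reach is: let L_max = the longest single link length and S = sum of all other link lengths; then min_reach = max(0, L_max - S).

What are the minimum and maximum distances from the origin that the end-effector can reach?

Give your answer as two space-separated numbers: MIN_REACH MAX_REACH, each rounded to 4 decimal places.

Answer: 0.0000 28.3000

Derivation:
Link lengths: [4.2, 4.3, 3.3, 5.9, 10.6]
max_reach = 4.2 + 4.3 + 3.3 + 5.9 + 10.6 = 28.3
L_max = max([4.2, 4.3, 3.3, 5.9, 10.6]) = 10.6
S (sum of others) = 28.3 - 10.6 = 17.7
min_reach = max(0, 10.6 - 17.7) = max(0, -7.1) = 0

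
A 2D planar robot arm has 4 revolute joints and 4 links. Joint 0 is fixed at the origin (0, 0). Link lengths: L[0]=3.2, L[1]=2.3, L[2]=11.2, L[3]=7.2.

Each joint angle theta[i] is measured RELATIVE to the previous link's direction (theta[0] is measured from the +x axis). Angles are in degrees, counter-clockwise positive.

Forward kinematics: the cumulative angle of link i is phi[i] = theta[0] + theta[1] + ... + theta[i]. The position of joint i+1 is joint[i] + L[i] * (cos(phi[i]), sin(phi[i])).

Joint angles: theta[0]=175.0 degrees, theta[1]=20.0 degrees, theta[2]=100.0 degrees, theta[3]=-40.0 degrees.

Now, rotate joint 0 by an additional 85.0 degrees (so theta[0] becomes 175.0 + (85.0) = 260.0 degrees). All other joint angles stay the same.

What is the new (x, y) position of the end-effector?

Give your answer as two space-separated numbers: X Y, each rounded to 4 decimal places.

joint[0] = (0.0000, 0.0000)  (base)
link 0: phi[0] = 260 = 260 deg
  cos(260 deg) = -0.1736, sin(260 deg) = -0.9848
  joint[1] = (0.0000, 0.0000) + 3.2 * (-0.1736, -0.9848) = (0.0000 + -0.5557, 0.0000 + -3.1514) = (-0.5557, -3.1514)
link 1: phi[1] = 260 + 20 = 280 deg
  cos(280 deg) = 0.1736, sin(280 deg) = -0.9848
  joint[2] = (-0.5557, -3.1514) + 2.3 * (0.1736, -0.9848) = (-0.5557 + 0.3994, -3.1514 + -2.2651) = (-0.1563, -5.4164)
link 2: phi[2] = 260 + 20 + 100 = 380 deg
  cos(380 deg) = 0.9397, sin(380 deg) = 0.3420
  joint[3] = (-0.1563, -5.4164) + 11.2 * (0.9397, 0.3420) = (-0.1563 + 10.5246, -5.4164 + 3.8306) = (10.3683, -1.5858)
link 3: phi[3] = 260 + 20 + 100 + -40 = 340 deg
  cos(340 deg) = 0.9397, sin(340 deg) = -0.3420
  joint[4] = (10.3683, -1.5858) + 7.2 * (0.9397, -0.3420) = (10.3683 + 6.7658, -1.5858 + -2.4625) = (17.1341, -4.0484)
End effector: (17.1341, -4.0484)

Answer: 17.1341 -4.0484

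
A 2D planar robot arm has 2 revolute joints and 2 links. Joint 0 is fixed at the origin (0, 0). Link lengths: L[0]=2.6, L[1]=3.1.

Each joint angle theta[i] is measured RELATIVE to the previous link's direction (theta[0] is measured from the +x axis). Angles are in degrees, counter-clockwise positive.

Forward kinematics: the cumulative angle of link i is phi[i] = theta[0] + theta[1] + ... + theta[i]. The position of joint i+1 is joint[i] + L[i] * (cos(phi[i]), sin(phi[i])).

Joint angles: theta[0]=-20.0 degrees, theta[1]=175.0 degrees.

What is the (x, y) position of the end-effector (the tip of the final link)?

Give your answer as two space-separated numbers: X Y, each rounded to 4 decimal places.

Answer: -0.3664 0.4209

Derivation:
joint[0] = (0.0000, 0.0000)  (base)
link 0: phi[0] = -20 = -20 deg
  cos(-20 deg) = 0.9397, sin(-20 deg) = -0.3420
  joint[1] = (0.0000, 0.0000) + 2.6 * (0.9397, -0.3420) = (0.0000 + 2.4432, 0.0000 + -0.8893) = (2.4432, -0.8893)
link 1: phi[1] = -20 + 175 = 155 deg
  cos(155 deg) = -0.9063, sin(155 deg) = 0.4226
  joint[2] = (2.4432, -0.8893) + 3.1 * (-0.9063, 0.4226) = (2.4432 + -2.8096, -0.8893 + 1.3101) = (-0.3664, 0.4209)
End effector: (-0.3664, 0.4209)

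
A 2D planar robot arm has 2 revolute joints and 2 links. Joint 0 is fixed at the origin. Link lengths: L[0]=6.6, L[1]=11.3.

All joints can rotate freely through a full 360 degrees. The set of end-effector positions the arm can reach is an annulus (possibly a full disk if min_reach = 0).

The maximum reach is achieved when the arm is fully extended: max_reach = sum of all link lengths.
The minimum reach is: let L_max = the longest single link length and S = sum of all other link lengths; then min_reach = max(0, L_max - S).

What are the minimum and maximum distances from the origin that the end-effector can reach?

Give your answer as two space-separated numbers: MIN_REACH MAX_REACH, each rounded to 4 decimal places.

Link lengths: [6.6, 11.3]
max_reach = 6.6 + 11.3 = 17.9
L_max = max([6.6, 11.3]) = 11.3
S (sum of others) = 17.9 - 11.3 = 6.6
min_reach = max(0, 11.3 - 6.6) = max(0, 4.7) = 4.7

Answer: 4.7000 17.9000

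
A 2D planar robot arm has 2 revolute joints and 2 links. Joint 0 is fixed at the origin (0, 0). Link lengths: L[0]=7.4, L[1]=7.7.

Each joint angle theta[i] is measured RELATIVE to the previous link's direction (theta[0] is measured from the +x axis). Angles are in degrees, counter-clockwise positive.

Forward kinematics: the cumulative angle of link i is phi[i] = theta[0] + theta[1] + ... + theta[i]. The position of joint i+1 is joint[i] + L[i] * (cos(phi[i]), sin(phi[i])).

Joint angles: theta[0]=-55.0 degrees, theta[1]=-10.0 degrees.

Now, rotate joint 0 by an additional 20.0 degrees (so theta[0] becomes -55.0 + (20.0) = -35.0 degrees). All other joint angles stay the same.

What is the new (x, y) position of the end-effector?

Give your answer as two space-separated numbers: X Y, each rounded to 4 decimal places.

Answer: 11.5064 -9.6892

Derivation:
joint[0] = (0.0000, 0.0000)  (base)
link 0: phi[0] = -35 = -35 deg
  cos(-35 deg) = 0.8192, sin(-35 deg) = -0.5736
  joint[1] = (0.0000, 0.0000) + 7.4 * (0.8192, -0.5736) = (0.0000 + 6.0617, 0.0000 + -4.2445) = (6.0617, -4.2445)
link 1: phi[1] = -35 + -10 = -45 deg
  cos(-45 deg) = 0.7071, sin(-45 deg) = -0.7071
  joint[2] = (6.0617, -4.2445) + 7.7 * (0.7071, -0.7071) = (6.0617 + 5.4447, -4.2445 + -5.4447) = (11.5064, -9.6892)
End effector: (11.5064, -9.6892)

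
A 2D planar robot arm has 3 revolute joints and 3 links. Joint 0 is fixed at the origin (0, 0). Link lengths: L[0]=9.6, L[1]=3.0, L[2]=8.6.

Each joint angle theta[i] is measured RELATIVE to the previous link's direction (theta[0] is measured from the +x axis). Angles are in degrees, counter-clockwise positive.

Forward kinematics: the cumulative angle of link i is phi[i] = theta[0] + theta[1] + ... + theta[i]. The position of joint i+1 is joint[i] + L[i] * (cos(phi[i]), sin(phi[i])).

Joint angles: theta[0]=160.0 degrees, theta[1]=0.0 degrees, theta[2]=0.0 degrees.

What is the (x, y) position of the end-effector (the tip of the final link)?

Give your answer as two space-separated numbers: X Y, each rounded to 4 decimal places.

joint[0] = (0.0000, 0.0000)  (base)
link 0: phi[0] = 160 = 160 deg
  cos(160 deg) = -0.9397, sin(160 deg) = 0.3420
  joint[1] = (0.0000, 0.0000) + 9.6 * (-0.9397, 0.3420) = (0.0000 + -9.0210, 0.0000 + 3.2834) = (-9.0210, 3.2834)
link 1: phi[1] = 160 + 0 = 160 deg
  cos(160 deg) = -0.9397, sin(160 deg) = 0.3420
  joint[2] = (-9.0210, 3.2834) + 3 * (-0.9397, 0.3420) = (-9.0210 + -2.8191, 3.2834 + 1.0261) = (-11.8401, 4.3095)
link 2: phi[2] = 160 + 0 + 0 = 160 deg
  cos(160 deg) = -0.9397, sin(160 deg) = 0.3420
  joint[3] = (-11.8401, 4.3095) + 8.6 * (-0.9397, 0.3420) = (-11.8401 + -8.0814, 4.3095 + 2.9414) = (-19.9215, 7.2508)
End effector: (-19.9215, 7.2508)

Answer: -19.9215 7.2508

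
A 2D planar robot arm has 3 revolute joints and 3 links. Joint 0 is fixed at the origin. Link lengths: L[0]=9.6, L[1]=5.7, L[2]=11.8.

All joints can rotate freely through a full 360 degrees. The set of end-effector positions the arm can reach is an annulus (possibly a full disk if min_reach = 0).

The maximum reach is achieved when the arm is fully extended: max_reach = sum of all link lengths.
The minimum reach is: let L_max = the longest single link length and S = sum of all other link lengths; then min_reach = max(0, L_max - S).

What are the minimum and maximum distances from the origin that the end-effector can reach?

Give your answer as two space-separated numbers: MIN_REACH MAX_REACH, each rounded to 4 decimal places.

Answer: 0.0000 27.1000

Derivation:
Link lengths: [9.6, 5.7, 11.8]
max_reach = 9.6 + 5.7 + 11.8 = 27.1
L_max = max([9.6, 5.7, 11.8]) = 11.8
S (sum of others) = 27.1 - 11.8 = 15.3
min_reach = max(0, 11.8 - 15.3) = max(0, -3.5) = 0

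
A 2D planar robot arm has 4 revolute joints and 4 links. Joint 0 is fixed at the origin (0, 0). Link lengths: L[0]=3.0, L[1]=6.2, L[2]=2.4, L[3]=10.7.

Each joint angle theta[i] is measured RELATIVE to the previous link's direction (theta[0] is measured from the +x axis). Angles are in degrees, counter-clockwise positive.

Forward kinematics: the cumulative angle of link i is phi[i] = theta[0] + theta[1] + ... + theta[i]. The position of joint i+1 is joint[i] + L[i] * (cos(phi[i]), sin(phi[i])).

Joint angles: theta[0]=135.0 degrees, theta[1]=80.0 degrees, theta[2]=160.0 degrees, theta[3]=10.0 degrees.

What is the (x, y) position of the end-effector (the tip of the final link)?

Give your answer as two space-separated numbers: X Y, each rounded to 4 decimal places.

Answer: 4.8157 3.7083

Derivation:
joint[0] = (0.0000, 0.0000)  (base)
link 0: phi[0] = 135 = 135 deg
  cos(135 deg) = -0.7071, sin(135 deg) = 0.7071
  joint[1] = (0.0000, 0.0000) + 3 * (-0.7071, 0.7071) = (0.0000 + -2.1213, 0.0000 + 2.1213) = (-2.1213, 2.1213)
link 1: phi[1] = 135 + 80 = 215 deg
  cos(215 deg) = -0.8192, sin(215 deg) = -0.5736
  joint[2] = (-2.1213, 2.1213) + 6.2 * (-0.8192, -0.5736) = (-2.1213 + -5.0787, 2.1213 + -3.5562) = (-7.2001, -1.4349)
link 2: phi[2] = 135 + 80 + 160 = 375 deg
  cos(375 deg) = 0.9659, sin(375 deg) = 0.2588
  joint[3] = (-7.2001, -1.4349) + 2.4 * (0.9659, 0.2588) = (-7.2001 + 2.3182, -1.4349 + 0.6212) = (-4.8818, -0.8137)
link 3: phi[3] = 135 + 80 + 160 + 10 = 385 deg
  cos(385 deg) = 0.9063, sin(385 deg) = 0.4226
  joint[4] = (-4.8818, -0.8137) + 10.7 * (0.9063, 0.4226) = (-4.8818 + 9.6975, -0.8137 + 4.5220) = (4.8157, 3.7083)
End effector: (4.8157, 3.7083)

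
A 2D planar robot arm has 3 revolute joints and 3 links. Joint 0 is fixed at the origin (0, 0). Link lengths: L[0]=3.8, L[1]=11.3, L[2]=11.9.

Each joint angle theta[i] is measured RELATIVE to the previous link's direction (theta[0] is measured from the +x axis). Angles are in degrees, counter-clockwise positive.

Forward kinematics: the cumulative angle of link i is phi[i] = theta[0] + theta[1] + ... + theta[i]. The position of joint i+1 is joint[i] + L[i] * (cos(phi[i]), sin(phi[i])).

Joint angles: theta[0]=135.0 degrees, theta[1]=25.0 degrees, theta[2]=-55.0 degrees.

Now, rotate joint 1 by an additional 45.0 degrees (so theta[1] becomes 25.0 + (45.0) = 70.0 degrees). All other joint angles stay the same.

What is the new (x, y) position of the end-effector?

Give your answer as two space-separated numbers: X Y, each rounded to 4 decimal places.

Answer: -23.2340 3.8614

Derivation:
joint[0] = (0.0000, 0.0000)  (base)
link 0: phi[0] = 135 = 135 deg
  cos(135 deg) = -0.7071, sin(135 deg) = 0.7071
  joint[1] = (0.0000, 0.0000) + 3.8 * (-0.7071, 0.7071) = (0.0000 + -2.6870, 0.0000 + 2.6870) = (-2.6870, 2.6870)
link 1: phi[1] = 135 + 70 = 205 deg
  cos(205 deg) = -0.9063, sin(205 deg) = -0.4226
  joint[2] = (-2.6870, 2.6870) + 11.3 * (-0.9063, -0.4226) = (-2.6870 + -10.2413, 2.6870 + -4.7756) = (-12.9283, -2.0886)
link 2: phi[2] = 135 + 70 + -55 = 150 deg
  cos(150 deg) = -0.8660, sin(150 deg) = 0.5000
  joint[3] = (-12.9283, -2.0886) + 11.9 * (-0.8660, 0.5000) = (-12.9283 + -10.3057, -2.0886 + 5.9500) = (-23.2340, 3.8614)
End effector: (-23.2340, 3.8614)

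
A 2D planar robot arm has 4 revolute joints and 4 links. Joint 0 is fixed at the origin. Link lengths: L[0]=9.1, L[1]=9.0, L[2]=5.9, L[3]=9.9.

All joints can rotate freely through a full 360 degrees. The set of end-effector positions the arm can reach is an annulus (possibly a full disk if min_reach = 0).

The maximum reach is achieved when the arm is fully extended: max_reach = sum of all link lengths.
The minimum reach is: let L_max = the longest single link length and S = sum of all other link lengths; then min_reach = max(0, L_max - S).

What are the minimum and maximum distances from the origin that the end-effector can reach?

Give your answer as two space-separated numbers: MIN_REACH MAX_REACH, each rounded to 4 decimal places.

Link lengths: [9.1, 9.0, 5.9, 9.9]
max_reach = 9.1 + 9 + 5.9 + 9.9 = 33.9
L_max = max([9.1, 9.0, 5.9, 9.9]) = 9.9
S (sum of others) = 33.9 - 9.9 = 24
min_reach = max(0, 9.9 - 24) = max(0, -14.1) = 0

Answer: 0.0000 33.9000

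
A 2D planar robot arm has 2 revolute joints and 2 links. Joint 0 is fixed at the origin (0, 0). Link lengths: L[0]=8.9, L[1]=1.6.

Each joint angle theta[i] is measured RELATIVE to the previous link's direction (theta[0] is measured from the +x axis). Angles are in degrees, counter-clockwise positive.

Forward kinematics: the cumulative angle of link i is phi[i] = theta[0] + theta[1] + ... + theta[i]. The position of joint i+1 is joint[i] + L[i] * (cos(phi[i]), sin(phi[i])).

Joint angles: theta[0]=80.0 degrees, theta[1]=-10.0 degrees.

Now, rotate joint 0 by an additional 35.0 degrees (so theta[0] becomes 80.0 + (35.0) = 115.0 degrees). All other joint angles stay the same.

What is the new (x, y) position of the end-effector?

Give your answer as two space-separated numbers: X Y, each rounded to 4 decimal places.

joint[0] = (0.0000, 0.0000)  (base)
link 0: phi[0] = 115 = 115 deg
  cos(115 deg) = -0.4226, sin(115 deg) = 0.9063
  joint[1] = (0.0000, 0.0000) + 8.9 * (-0.4226, 0.9063) = (0.0000 + -3.7613, 0.0000 + 8.0661) = (-3.7613, 8.0661)
link 1: phi[1] = 115 + -10 = 105 deg
  cos(105 deg) = -0.2588, sin(105 deg) = 0.9659
  joint[2] = (-3.7613, 8.0661) + 1.6 * (-0.2588, 0.9659) = (-3.7613 + -0.4141, 8.0661 + 1.5455) = (-4.1754, 9.6116)
End effector: (-4.1754, 9.6116)

Answer: -4.1754 9.6116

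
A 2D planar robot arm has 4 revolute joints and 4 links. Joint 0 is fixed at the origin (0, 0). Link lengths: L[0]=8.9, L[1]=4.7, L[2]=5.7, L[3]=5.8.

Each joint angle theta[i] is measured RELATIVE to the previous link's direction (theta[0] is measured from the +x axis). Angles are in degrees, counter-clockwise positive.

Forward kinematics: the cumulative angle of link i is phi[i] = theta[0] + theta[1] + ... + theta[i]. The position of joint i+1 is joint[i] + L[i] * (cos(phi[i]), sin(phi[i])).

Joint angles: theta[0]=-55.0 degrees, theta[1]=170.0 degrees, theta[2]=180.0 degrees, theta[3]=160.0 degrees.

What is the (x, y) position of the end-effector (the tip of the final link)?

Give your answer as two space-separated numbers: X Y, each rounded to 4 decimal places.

Answer: 5.0219 -2.4188

Derivation:
joint[0] = (0.0000, 0.0000)  (base)
link 0: phi[0] = -55 = -55 deg
  cos(-55 deg) = 0.5736, sin(-55 deg) = -0.8192
  joint[1] = (0.0000, 0.0000) + 8.9 * (0.5736, -0.8192) = (0.0000 + 5.1048, 0.0000 + -7.2905) = (5.1048, -7.2905)
link 1: phi[1] = -55 + 170 = 115 deg
  cos(115 deg) = -0.4226, sin(115 deg) = 0.9063
  joint[2] = (5.1048, -7.2905) + 4.7 * (-0.4226, 0.9063) = (5.1048 + -1.9863, -7.2905 + 4.2596) = (3.1185, -3.0308)
link 2: phi[2] = -55 + 170 + 180 = 295 deg
  cos(295 deg) = 0.4226, sin(295 deg) = -0.9063
  joint[3] = (3.1185, -3.0308) + 5.7 * (0.4226, -0.9063) = (3.1185 + 2.4089, -3.0308 + -5.1660) = (5.5274, -8.1968)
link 3: phi[3] = -55 + 170 + 180 + 160 = 455 deg
  cos(455 deg) = -0.0872, sin(455 deg) = 0.9962
  joint[4] = (5.5274, -8.1968) + 5.8 * (-0.0872, 0.9962) = (5.5274 + -0.5055, -8.1968 + 5.7779) = (5.0219, -2.4188)
End effector: (5.0219, -2.4188)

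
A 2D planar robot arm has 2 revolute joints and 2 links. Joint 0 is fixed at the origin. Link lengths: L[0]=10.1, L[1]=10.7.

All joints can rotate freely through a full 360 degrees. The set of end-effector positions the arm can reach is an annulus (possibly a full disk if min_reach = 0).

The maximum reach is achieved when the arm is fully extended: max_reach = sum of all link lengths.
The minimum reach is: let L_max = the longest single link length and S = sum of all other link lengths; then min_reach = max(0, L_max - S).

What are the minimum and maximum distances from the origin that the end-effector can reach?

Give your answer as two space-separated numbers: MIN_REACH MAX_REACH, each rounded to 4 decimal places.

Link lengths: [10.1, 10.7]
max_reach = 10.1 + 10.7 = 20.8
L_max = max([10.1, 10.7]) = 10.7
S (sum of others) = 20.8 - 10.7 = 10.1
min_reach = max(0, 10.7 - 10.1) = max(0, 0.6) = 0.6

Answer: 0.6000 20.8000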